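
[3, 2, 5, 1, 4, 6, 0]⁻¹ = [6, 3, 1, 0, 4, 2, 5]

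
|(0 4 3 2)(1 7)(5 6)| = 4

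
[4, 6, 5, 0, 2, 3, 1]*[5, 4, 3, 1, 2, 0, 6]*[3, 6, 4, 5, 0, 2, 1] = [4, 1, 3, 2, 5, 6, 0]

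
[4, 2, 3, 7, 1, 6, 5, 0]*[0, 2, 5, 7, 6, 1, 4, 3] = [6, 5, 7, 3, 2, 4, 1, 0]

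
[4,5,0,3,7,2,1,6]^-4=[6,0,7,3,1,4,2,5]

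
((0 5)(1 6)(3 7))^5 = (0 5)(1 6)(3 7)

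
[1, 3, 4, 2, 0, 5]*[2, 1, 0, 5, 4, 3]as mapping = [0→1, 1→5, 2→4, 3→0, 4→2, 5→3]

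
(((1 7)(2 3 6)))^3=(1 7)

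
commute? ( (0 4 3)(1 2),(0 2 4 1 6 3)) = no: (0 4 3)(1 2) * (0 2 4 1 6 3) = (0 1 4)(2 6 3),(0 2 4 1 6 3) * (0 4 3)(1 2) = (0 1 6)(2 3 4)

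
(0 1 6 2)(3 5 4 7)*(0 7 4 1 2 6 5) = (0 2 7 3)(1 5)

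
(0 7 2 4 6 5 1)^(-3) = (0 6 7 5 2 1 4)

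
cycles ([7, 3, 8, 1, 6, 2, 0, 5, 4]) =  (0 7 5 2 8 4 6)(1 3)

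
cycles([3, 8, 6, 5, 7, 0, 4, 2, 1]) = (0 3 5)(1 8)(2 6 4 7)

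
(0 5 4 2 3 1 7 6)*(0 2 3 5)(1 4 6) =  (1 7)(2 5 6)(3 4)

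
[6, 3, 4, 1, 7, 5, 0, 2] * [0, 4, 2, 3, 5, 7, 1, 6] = [1, 3, 5, 4, 6, 7, 0, 2]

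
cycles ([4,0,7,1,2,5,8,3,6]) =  (0 4 2 7 3 1)(6 8)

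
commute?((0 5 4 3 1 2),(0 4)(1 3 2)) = no:(0 5 4 3 1 2)*(0 4)(1 3 2) = (0 5)(2 4),(0 4)(1 3 2)*(0 5 4 3 1 2) = (0 3)(4 5)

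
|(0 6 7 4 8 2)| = 6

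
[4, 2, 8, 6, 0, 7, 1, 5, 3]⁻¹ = [4, 6, 1, 8, 0, 7, 3, 5, 2]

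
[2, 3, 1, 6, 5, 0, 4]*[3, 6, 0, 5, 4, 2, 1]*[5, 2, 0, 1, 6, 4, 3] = [5, 4, 3, 2, 0, 1, 6]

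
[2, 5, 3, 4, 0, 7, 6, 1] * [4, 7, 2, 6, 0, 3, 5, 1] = [2, 3, 6, 0, 4, 1, 5, 7]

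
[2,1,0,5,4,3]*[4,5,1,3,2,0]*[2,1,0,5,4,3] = [1,3,4,2,0,5]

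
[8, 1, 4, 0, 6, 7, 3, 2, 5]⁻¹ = [3, 1, 7, 6, 2, 8, 4, 5, 0]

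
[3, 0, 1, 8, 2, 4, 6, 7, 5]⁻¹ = [1, 2, 4, 0, 5, 8, 6, 7, 3]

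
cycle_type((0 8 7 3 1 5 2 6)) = 8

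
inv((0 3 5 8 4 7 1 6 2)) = (0 2 6 1 7 4 8 5 3)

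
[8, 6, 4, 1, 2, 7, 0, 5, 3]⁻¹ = [6, 3, 4, 8, 2, 7, 1, 5, 0]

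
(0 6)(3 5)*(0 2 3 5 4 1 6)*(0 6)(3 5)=(0 6 2 5 3 4 1)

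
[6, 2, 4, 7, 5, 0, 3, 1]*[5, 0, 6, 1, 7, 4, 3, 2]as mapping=[0→3, 1→6, 2→7, 3→2, 4→4, 5→5, 6→1, 7→0]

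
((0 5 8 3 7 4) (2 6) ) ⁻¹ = (0 4 7 3 8 5) (2 6) 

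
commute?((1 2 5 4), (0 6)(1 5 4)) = no:(1 2 5 4) * (0 6)(1 5 4) = (0 6)(1 2 4 5), (0 6)(1 5 4) * (1 2 5 4) = (0 6)(1 4 2 5)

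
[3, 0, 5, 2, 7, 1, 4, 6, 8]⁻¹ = [1, 5, 3, 0, 6, 2, 7, 4, 8]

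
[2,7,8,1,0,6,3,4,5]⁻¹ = [4,3,0,6,7,8,5,1,2]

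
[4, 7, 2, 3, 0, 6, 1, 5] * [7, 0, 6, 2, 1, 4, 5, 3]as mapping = [0→1, 1→3, 2→6, 3→2, 4→7, 5→5, 6→0, 7→4]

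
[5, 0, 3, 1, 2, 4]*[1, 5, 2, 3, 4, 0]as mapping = [0→0, 1→1, 2→3, 3→5, 4→2, 5→4]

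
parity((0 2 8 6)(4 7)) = even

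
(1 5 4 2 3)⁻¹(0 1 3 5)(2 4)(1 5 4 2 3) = (0 5 1 4)(2 3)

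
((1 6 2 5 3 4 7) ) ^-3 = (1 3 6 4 2 7 5) 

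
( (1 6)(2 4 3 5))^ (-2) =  (2 3)(4 5)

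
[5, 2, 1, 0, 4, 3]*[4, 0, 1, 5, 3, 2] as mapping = [0→2, 1→1, 2→0, 3→4, 4→3, 5→5] 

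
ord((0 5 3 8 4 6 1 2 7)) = 9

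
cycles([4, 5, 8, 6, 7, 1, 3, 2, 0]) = (0 4 7 2 8)(1 5)(3 6)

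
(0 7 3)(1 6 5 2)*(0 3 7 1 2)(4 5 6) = (0 1 4 5)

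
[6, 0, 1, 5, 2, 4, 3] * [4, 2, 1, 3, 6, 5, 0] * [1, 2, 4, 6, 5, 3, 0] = [1, 5, 4, 3, 2, 0, 6]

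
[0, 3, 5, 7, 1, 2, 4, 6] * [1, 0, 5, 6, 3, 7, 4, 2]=[1, 6, 7, 2, 0, 5, 3, 4]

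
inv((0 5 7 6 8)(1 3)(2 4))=(0 8 6 7 5)(1 3)(2 4)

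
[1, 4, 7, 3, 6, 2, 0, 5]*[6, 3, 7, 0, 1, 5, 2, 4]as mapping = [0→3, 1→1, 2→4, 3→0, 4→2, 5→7, 6→6, 7→5]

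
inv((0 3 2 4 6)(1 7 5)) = (0 6 4 2 3)(1 5 7)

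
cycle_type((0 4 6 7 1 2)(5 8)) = 2.6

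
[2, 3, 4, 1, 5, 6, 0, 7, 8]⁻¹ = [6, 3, 0, 1, 2, 4, 5, 7, 8]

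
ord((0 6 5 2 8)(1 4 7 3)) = 20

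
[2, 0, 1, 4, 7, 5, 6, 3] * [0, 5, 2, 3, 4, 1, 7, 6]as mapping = [0→2, 1→0, 2→5, 3→4, 4→6, 5→1, 6→7, 7→3]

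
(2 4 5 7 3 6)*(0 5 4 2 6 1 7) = (0 5)(1 7 3)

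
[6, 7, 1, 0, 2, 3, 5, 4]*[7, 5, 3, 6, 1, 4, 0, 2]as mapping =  [0→0, 1→2, 2→5, 3→7, 4→3, 5→6, 6→4, 7→1]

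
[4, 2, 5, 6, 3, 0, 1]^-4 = [6, 0, 4, 2, 1, 3, 5]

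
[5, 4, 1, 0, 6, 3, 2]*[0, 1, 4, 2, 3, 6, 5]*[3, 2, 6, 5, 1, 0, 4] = [4, 5, 2, 3, 0, 6, 1]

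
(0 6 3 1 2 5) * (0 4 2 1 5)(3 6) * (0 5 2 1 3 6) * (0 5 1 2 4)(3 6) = (0 3 4 2 1 6 5)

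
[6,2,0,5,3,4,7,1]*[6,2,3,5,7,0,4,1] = [4,3,6,0,5,7,1,2]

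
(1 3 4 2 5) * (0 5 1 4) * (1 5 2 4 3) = (0 2 5 3)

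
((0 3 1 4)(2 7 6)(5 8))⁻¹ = (0 4 1 3)(2 6 7)(5 8)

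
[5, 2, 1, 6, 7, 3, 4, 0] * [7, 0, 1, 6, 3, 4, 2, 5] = [4, 1, 0, 2, 5, 6, 3, 7]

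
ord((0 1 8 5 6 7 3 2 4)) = 9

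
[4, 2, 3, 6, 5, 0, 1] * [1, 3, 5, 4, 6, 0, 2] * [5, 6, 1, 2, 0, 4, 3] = [3, 4, 0, 1, 5, 6, 2] 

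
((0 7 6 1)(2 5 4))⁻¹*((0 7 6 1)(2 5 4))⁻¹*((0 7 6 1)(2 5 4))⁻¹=(0 7 6 1)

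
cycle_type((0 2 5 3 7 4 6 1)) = 8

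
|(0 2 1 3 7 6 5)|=7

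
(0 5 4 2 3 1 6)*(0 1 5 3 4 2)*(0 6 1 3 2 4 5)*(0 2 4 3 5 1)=(0 4 6 5 3 2 1)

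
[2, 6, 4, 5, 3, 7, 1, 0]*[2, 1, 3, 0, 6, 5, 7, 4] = [3, 7, 6, 5, 0, 4, 1, 2]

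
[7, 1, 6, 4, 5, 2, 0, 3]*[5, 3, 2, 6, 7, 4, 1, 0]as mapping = [0→0, 1→3, 2→1, 3→7, 4→4, 5→2, 6→5, 7→6]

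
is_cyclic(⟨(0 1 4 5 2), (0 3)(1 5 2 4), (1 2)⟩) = no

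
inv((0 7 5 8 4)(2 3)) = (0 4 8 5 7)(2 3)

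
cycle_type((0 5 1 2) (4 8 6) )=3.4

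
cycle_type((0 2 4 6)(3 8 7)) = 3.4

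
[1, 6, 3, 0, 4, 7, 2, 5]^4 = [3, 0, 6, 2, 4, 5, 1, 7]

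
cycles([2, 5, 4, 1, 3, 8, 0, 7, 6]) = (0 2 4 3 1 5 8 6)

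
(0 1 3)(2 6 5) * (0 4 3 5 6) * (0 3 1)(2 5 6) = (1 6 2 3 4)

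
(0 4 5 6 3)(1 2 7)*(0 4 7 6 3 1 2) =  (0 7 2 6 1)(3 4 5)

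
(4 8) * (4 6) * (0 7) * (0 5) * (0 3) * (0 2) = (0 7 5 3 2)(4 8 6)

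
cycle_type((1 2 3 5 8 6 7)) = 7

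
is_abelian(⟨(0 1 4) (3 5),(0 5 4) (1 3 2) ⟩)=no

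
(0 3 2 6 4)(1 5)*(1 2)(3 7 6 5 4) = (0 7 6 3 1 4)(2 5)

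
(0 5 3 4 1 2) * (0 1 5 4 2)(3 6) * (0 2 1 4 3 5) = (0 3 1 2 4)(5 6)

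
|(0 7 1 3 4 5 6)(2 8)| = 14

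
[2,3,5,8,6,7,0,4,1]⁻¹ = [6,8,0,1,7,2,4,5,3]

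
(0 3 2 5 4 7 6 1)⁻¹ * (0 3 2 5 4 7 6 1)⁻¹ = (0 6 4 2)(1 7 5 3)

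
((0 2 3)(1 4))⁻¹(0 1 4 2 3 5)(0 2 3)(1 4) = (0 5 2 4 1 3)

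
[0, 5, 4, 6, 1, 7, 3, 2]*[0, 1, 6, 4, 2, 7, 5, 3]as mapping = [0→0, 1→7, 2→2, 3→5, 4→1, 5→3, 6→4, 7→6]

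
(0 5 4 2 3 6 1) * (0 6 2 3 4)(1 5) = (0 1 6 5)(2 4 3)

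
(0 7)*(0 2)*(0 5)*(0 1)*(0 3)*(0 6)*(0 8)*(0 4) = (0 7 2 5 1 3 6 8 4)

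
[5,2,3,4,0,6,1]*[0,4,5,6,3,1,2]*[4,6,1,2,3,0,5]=[6,0,5,2,4,1,3]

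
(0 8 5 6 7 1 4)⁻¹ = (0 4 1 7 6 5 8)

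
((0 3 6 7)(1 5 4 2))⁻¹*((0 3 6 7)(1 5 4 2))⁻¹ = (0 6)(1 4)(2 5)(3 7)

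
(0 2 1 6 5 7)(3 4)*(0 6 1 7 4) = (0 2 7 6 5 4 3)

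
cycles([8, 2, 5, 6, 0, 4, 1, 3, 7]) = (0 8 7 3 6 1 2 5 4)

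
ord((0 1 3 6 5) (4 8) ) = 10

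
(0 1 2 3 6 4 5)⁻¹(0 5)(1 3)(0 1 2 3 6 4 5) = (0 1)(2 6)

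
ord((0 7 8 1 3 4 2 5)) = 8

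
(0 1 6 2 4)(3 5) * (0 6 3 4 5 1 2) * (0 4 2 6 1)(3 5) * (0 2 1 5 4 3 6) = (1 4 5)(2 6 3)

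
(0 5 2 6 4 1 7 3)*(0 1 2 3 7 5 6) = (0 6 4 2)(1 5 3)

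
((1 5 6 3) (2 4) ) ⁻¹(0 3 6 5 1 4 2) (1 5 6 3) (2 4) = (0 1 3 6 5 2 4) 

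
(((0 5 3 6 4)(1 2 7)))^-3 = (0 3 4 5 6)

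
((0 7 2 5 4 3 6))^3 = (0 5 6 2 3 7 4)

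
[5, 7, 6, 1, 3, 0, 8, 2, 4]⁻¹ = [5, 3, 7, 4, 8, 0, 2, 1, 6]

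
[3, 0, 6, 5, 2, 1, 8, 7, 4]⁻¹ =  [1, 5, 4, 0, 8, 3, 2, 7, 6]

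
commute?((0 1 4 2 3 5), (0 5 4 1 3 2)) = no:(0 1 4 2 3 5) * (0 5 4 1 3 2) = (0 3 4), (0 5 4 1 3 2) * (0 1 4 2 3 5) = (1 5 2)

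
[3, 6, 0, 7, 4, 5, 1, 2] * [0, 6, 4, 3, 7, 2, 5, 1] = [3, 5, 0, 1, 7, 2, 6, 4]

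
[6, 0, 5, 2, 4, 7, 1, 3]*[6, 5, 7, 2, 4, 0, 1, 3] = [1, 6, 0, 7, 4, 3, 5, 2]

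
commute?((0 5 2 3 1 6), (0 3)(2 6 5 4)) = no:(0 5 2 3 1 6)*(0 3)(2 6 5 4) = (0 4 2)(1 5 6 3), (0 3)(2 6 5 4)*(0 5 2 3 1 6) = (0 1 6 2)(3 5 4)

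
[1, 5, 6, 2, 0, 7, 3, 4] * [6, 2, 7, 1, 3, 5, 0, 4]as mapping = [0→2, 1→5, 2→0, 3→7, 4→6, 5→4, 6→1, 7→3]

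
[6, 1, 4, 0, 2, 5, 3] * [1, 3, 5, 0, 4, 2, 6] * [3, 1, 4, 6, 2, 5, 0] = [0, 6, 2, 1, 5, 4, 3]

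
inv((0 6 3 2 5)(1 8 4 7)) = (0 5 2 3 6)(1 7 4 8)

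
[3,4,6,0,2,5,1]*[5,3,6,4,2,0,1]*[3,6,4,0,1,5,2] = [1,4,6,5,2,3,0]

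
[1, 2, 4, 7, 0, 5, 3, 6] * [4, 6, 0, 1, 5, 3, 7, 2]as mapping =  [0→6, 1→0, 2→5, 3→2, 4→4, 5→3, 6→1, 7→7]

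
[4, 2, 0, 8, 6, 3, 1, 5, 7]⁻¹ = [2, 6, 1, 5, 0, 7, 4, 8, 3]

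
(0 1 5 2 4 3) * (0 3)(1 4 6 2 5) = (0 4)(2 6)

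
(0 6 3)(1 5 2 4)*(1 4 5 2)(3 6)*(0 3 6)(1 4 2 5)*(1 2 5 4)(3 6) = (0 3 6)(1 4 5)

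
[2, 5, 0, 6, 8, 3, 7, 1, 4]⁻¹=[2, 7, 0, 5, 8, 1, 3, 6, 4]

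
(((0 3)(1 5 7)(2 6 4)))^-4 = (1 7 5)(2 4 6)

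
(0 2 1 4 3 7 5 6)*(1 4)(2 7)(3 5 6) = (0 7 6)(2 4 5 3)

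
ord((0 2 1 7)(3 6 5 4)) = 4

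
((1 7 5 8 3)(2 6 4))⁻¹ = (1 3 8 5 7)(2 4 6)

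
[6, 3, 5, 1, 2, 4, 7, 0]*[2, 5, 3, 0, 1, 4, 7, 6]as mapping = [0→7, 1→0, 2→4, 3→5, 4→3, 5→1, 6→6, 7→2]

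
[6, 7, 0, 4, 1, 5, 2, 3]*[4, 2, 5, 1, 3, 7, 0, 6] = [0, 6, 4, 3, 2, 7, 5, 1]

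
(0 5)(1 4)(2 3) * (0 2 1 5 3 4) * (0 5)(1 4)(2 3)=(0 2 1 5 3 4)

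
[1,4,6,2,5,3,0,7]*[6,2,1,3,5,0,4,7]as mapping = [0→2,1→5,2→4,3→1,4→0,5→3,6→6,7→7]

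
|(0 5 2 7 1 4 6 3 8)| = 9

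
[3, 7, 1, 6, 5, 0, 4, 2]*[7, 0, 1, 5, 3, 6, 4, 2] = [5, 2, 0, 4, 6, 7, 3, 1]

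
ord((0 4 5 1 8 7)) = 6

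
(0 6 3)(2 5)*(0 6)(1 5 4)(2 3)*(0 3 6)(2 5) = (0 3)(1 2 4)(5 6)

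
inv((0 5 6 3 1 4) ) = (0 4 1 3 6 5) 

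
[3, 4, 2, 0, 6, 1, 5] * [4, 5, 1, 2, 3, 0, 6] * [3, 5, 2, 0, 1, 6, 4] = [2, 0, 5, 1, 4, 6, 3]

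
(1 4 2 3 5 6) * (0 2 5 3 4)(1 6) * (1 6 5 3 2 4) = (0 4 3 2 1)(5 6)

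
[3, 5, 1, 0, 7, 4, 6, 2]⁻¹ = [3, 2, 7, 0, 5, 1, 6, 4]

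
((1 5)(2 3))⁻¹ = (1 5)(2 3)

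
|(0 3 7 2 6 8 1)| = 7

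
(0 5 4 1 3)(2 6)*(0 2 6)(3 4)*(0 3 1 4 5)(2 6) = (1 5)(2 3 6)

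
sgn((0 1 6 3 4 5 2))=1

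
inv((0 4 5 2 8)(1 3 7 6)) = (0 8 2 5 4)(1 6 7 3)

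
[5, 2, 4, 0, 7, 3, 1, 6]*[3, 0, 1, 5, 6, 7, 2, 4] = [7, 1, 6, 3, 4, 5, 0, 2]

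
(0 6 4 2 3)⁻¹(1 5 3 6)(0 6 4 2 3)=(0 4 1 5)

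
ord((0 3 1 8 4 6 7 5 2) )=9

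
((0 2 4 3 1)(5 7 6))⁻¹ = (0 1 3 4 2)(5 6 7)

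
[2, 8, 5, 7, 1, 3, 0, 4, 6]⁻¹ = [6, 4, 0, 5, 7, 2, 8, 3, 1]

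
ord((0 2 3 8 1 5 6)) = 7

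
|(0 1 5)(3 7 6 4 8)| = 15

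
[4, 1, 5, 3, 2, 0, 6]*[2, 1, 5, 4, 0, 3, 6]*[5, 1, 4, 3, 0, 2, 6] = [5, 1, 3, 0, 2, 4, 6]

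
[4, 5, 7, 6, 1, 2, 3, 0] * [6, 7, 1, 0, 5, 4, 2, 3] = [5, 4, 3, 2, 7, 1, 0, 6]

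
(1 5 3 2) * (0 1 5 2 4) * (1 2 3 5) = (0 2 1 3 4) 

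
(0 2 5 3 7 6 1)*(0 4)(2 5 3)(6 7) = (0 5 2 3 6 1 4)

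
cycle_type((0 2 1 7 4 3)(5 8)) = 2.6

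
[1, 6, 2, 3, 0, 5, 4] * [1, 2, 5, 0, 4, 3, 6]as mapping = [0→2, 1→6, 2→5, 3→0, 4→1, 5→3, 6→4]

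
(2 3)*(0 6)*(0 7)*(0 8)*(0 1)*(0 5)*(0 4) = (0 6 7 8 1 5 4)(2 3)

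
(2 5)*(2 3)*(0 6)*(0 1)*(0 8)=(0 6 1 8)(2 5 3)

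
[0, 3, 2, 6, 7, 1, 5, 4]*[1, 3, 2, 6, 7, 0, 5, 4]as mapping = [0→1, 1→6, 2→2, 3→5, 4→4, 5→3, 6→0, 7→7]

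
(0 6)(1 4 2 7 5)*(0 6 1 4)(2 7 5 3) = (0 1)(2 5 4 7 3)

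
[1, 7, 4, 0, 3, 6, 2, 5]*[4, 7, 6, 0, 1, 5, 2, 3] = [7, 3, 1, 4, 0, 2, 6, 5]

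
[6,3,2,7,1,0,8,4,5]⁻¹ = [5,4,2,1,7,8,0,3,6]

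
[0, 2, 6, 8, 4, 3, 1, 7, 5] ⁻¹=[0, 6, 1, 5, 4, 8, 2, 7, 3] 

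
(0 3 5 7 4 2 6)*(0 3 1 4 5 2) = (0 1 4)(2 6 3)(5 7)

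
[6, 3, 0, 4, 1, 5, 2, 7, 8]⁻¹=[2, 4, 6, 1, 3, 5, 0, 7, 8]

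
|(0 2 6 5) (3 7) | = 4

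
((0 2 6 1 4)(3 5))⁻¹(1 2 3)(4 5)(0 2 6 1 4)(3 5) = (0 3)(4 6 5)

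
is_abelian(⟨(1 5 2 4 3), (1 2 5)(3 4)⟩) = no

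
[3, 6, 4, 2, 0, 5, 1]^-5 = [4, 6, 3, 0, 2, 5, 1]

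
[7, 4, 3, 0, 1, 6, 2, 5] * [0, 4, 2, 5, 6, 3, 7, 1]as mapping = [0→1, 1→6, 2→5, 3→0, 4→4, 5→7, 6→2, 7→3]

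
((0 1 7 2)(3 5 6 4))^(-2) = (0 7)(1 2)(3 6)(4 5)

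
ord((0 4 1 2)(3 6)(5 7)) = 4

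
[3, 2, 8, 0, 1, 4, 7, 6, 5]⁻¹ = [3, 4, 1, 0, 5, 8, 7, 6, 2]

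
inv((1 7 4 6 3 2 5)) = (1 5 2 3 6 4 7)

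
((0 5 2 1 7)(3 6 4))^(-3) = (0 2 7 5 1)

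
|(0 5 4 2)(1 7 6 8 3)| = 20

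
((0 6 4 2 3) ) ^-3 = (0 4 3 6 2) 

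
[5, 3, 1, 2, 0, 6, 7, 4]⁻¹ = [4, 2, 3, 1, 7, 0, 5, 6]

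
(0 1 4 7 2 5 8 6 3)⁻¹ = (0 3 6 8 5 2 7 4 1)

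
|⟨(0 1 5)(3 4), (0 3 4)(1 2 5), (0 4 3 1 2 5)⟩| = 720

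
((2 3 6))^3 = ()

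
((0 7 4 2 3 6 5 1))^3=(0 2 5 7 3 1 4 6)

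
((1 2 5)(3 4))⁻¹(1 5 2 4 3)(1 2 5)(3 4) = (1 5 3 4 2)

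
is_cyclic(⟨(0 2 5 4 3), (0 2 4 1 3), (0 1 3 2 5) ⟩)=no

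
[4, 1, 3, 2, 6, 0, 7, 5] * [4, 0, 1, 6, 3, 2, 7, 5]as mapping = [0→3, 1→0, 2→6, 3→1, 4→7, 5→4, 6→5, 7→2]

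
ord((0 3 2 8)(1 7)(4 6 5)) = 12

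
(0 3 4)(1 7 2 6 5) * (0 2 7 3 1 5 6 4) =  (0 1 3)(2 4)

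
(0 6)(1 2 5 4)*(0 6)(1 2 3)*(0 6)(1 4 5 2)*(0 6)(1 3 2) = (1 2)(3 4)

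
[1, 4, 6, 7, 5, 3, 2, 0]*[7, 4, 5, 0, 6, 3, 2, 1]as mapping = [0→4, 1→6, 2→2, 3→1, 4→3, 5→0, 6→5, 7→7]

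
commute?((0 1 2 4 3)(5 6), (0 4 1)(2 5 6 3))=no:(0 1 2 4 3)(5 6)*(0 4 1)(2 5 6 3)=(1 5 3 4 2), (0 4 1)(2 5 6 3)*(0 1 2 4 3)(5 6)=(0 3 4 2 6)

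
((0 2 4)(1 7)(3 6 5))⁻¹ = (0 4 2)(1 7)(3 5 6)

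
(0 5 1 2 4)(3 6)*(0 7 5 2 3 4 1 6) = (0 2 1 3)(4 7 5 6)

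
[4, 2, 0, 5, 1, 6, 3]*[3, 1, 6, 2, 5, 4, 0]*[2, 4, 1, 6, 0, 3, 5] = [3, 5, 6, 0, 4, 2, 1]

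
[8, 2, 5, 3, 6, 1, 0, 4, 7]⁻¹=[6, 5, 1, 3, 7, 2, 4, 8, 0]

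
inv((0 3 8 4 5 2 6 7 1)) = (0 1 7 6 2 5 4 8 3)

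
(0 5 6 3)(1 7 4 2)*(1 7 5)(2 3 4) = (0 1 5 6 4 3)(2 7)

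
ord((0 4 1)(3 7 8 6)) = 12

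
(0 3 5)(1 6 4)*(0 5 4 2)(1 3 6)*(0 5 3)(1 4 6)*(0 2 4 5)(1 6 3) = (0 6 4 2)(1 5)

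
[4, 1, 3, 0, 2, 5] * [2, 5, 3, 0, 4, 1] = [4, 5, 0, 2, 3, 1] 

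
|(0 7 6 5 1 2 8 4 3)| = 9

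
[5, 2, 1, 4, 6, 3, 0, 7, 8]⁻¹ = [6, 2, 1, 5, 3, 0, 4, 7, 8]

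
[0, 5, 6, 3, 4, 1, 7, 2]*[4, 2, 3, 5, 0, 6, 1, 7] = [4, 6, 1, 5, 0, 2, 7, 3]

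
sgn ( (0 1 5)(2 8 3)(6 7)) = -1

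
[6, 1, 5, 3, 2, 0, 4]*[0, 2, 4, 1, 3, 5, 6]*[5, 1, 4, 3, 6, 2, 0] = [0, 4, 2, 1, 6, 5, 3]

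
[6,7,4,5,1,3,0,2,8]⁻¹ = [6,4,7,5,2,3,0,1,8]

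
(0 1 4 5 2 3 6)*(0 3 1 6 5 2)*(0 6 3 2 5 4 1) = (0 3 4 5 6 2)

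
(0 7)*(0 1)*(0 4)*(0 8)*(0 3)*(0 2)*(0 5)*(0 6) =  (0 7 1 4 8 3 2 5 6)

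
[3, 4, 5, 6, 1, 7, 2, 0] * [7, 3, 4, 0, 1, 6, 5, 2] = [0, 1, 6, 5, 3, 2, 4, 7]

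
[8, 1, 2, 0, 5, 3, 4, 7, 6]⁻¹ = [3, 1, 2, 5, 6, 4, 8, 7, 0]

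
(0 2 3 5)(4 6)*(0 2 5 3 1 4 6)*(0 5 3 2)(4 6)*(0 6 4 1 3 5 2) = (0 5 6 1 4 2 3)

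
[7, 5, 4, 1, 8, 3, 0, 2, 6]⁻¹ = [6, 3, 7, 5, 2, 1, 8, 0, 4]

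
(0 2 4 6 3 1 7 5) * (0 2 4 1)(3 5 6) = (0 4 3)(1 7 6 5 2)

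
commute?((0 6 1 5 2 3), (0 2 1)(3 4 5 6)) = no:(0 6 1 5 2 3)*(0 2 1)(3 4 5 6) = (0 3 2 4 5 1 6), (0 2 1)(3 4 5 6)*(0 6 1 5 2 3) = (0 3 4 2 5 1 6)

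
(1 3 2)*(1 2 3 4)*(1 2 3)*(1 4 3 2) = (1 3 4)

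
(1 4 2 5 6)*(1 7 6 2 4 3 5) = (1 3 5 2)(6 7)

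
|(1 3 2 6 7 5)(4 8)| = 6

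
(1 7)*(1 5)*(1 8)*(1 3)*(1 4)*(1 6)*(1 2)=(1 7 5 8 3 4 6 2) 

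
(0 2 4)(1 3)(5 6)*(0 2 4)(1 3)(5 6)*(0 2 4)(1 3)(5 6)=(1 3)(5 6)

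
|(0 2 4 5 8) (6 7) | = 10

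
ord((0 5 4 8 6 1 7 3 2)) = 9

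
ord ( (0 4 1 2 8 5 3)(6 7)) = 14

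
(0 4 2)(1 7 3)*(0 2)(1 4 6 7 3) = (0 6 7 1 3 4)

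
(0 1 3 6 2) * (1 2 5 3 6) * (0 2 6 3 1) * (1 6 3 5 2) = (0 3)(1 5 6 2)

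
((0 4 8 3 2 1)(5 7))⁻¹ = (0 1 2 3 8 4)(5 7)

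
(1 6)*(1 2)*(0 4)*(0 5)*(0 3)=(0 4 5 3) (1 6 2) 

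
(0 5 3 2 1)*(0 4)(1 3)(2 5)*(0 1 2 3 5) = (0 3)(1 4)(2 5)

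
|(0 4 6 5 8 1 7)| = 7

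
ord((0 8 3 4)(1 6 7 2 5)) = 20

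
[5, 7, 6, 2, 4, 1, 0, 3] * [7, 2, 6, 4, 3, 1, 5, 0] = [1, 0, 5, 6, 3, 2, 7, 4]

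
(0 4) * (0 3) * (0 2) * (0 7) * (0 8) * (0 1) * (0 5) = (0 4 3 2 7 8 1 5)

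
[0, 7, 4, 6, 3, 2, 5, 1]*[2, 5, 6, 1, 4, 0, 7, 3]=[2, 3, 4, 7, 1, 6, 0, 5]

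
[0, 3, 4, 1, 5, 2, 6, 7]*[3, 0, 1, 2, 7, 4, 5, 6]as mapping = [0→3, 1→2, 2→7, 3→0, 4→4, 5→1, 6→5, 7→6]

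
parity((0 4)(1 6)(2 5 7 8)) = odd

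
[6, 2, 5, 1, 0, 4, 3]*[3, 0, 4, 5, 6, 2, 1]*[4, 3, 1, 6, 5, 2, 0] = [3, 5, 1, 4, 6, 0, 2]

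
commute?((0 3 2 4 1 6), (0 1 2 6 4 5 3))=no:(0 3 2 4 1 6) * (0 1 2 6 4 5 3)=(1 4 2 5 3 6), (0 1 2 6 4 5 3) * (0 3 2 4 1 6)=(0 6 1 4 5 2)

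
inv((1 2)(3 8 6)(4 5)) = (1 2)(3 6 8)(4 5)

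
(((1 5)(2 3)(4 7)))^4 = ()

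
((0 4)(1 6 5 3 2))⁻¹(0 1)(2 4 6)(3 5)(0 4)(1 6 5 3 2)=(0 5 1)(2 3)(4 6)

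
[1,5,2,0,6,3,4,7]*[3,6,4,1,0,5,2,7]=[6,5,4,3,2,1,0,7]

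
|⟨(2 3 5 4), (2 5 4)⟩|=24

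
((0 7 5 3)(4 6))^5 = (0 7 5 3)(4 6)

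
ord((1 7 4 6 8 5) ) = 6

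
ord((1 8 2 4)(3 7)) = 4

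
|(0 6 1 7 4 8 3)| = 7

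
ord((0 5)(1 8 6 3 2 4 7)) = 14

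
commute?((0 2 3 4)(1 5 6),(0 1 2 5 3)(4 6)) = no:(0 2 3 4)(1 5 6) * (0 1 2 5 3)(4 6) = (0 5 4 1 3 6 2),(0 1 2 5 3)(4 6) * (0 2 3 4)(1 5 6) = (0 5 4 1 3 2 6)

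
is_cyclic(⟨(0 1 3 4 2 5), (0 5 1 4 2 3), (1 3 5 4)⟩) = no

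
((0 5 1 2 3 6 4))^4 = (0 3 5 6 1 4 2)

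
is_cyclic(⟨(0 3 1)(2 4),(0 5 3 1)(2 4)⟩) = no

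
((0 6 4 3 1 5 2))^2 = (0 4 1 2 6 3 5)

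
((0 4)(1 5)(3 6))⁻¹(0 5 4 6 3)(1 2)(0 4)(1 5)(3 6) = (0 3 6 4 1)(2 5)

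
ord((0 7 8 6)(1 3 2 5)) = 4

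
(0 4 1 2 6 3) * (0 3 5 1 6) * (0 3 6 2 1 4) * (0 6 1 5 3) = (0 6 3 1 5 4 2) 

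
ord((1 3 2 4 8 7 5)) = 7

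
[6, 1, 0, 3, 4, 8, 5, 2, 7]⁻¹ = [2, 1, 7, 3, 4, 6, 0, 8, 5]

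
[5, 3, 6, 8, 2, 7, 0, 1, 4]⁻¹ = [6, 7, 4, 1, 8, 0, 2, 5, 3]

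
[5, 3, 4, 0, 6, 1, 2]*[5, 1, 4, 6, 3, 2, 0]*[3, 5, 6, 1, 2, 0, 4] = [6, 4, 1, 0, 3, 5, 2]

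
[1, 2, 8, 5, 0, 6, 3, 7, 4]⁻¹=[4, 0, 1, 6, 8, 3, 5, 7, 2]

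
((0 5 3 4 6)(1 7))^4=(0 6 4 3 5)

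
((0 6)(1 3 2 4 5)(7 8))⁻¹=(0 6)(1 5 4 2 3)(7 8)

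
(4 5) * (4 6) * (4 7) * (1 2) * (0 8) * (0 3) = (0 8 3)(1 2)(4 5 6 7)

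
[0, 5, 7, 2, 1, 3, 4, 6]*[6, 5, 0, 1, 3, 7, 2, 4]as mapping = [0→6, 1→7, 2→4, 3→0, 4→5, 5→1, 6→3, 7→2]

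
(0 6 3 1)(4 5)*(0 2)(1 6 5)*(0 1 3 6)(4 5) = (0 4 3)(1 2)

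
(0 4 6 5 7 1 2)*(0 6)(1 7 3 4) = (0 1 2 6 5 3 4)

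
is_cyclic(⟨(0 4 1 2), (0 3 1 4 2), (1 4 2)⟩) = no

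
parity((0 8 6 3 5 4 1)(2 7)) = odd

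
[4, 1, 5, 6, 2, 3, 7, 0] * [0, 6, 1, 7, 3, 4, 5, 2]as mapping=[0→3, 1→6, 2→4, 3→5, 4→1, 5→7, 6→2, 7→0]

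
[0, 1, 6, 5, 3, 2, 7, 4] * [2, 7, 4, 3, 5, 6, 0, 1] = [2, 7, 0, 6, 3, 4, 1, 5] 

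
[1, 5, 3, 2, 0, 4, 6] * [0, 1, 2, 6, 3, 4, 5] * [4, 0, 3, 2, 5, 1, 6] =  [0, 5, 6, 3, 4, 2, 1]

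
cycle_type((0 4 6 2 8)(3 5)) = 2.5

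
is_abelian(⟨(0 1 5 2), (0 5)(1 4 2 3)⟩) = no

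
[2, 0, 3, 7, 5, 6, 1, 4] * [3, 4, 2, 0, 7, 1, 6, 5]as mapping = [0→2, 1→3, 2→0, 3→5, 4→1, 5→6, 6→4, 7→7]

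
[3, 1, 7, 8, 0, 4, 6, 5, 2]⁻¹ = [4, 1, 8, 0, 5, 7, 6, 2, 3]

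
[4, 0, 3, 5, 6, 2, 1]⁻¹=[1, 6, 5, 2, 0, 3, 4]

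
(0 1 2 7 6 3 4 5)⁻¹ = (0 5 4 3 6 7 2 1)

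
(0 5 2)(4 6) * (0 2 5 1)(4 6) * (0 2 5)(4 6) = (0 1 2 5)(4 6)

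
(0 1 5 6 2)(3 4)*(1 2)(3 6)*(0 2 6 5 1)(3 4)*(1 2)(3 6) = (0 3 6)(1 2)(4 5)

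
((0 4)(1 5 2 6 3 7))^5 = (0 4)(1 7 3 6 2 5)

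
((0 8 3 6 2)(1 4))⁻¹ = (0 2 6 3 8)(1 4)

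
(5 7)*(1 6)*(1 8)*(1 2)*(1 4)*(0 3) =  (0 3)(1 6 8 2 4)(5 7)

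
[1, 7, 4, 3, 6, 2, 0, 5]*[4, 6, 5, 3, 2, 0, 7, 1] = [6, 1, 2, 3, 7, 5, 4, 0]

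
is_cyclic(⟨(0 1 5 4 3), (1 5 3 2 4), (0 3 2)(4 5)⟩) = no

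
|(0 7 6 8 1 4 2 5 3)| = 9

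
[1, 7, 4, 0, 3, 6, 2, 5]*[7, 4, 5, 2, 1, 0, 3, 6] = [4, 6, 1, 7, 2, 3, 5, 0]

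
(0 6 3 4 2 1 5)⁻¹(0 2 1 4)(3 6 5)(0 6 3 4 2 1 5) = (0 4 3)(1 5 2 6)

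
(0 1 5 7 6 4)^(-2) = (0 6 5)(1 4 7)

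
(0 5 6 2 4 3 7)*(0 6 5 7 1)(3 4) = (0 7 6 2 3 1)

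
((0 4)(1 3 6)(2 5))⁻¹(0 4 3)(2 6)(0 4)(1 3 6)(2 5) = (0 6 4)(1 5)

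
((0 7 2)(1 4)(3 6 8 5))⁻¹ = (0 2 7)(1 4)(3 5 8 6)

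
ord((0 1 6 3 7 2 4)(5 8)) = 14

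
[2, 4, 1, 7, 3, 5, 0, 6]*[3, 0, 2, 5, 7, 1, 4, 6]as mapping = [0→2, 1→7, 2→0, 3→6, 4→5, 5→1, 6→3, 7→4]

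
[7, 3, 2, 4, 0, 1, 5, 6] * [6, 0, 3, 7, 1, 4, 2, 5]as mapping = [0→5, 1→7, 2→3, 3→1, 4→6, 5→0, 6→4, 7→2]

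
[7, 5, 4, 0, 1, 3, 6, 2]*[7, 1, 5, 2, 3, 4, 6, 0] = [0, 4, 3, 7, 1, 2, 6, 5]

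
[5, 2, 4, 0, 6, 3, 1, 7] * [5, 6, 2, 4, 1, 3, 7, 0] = [3, 2, 1, 5, 7, 4, 6, 0]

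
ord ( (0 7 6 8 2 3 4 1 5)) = 9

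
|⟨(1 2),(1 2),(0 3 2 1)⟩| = 24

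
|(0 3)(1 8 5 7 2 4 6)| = 14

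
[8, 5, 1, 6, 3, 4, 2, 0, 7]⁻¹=[7, 2, 6, 4, 5, 1, 3, 8, 0]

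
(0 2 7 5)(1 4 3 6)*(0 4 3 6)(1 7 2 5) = (0 5 4 6 7 1 3)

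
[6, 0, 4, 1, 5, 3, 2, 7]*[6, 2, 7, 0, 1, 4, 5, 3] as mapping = [0→5, 1→6, 2→1, 3→2, 4→4, 5→0, 6→7, 7→3] 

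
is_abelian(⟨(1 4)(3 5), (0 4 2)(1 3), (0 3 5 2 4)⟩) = no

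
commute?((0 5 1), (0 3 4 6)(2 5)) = no:(0 5 1)*(0 3 4 6)(2 5) = (0 2 5 1 3 4 6), (0 3 4 6)(2 5)*(0 5 1) = (0 3 4 6 5 2 1)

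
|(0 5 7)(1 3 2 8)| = 12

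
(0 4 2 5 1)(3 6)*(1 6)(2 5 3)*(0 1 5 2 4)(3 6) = (2 6 4)(3 5)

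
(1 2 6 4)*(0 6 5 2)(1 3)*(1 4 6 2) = (0 2 5 1)(3 4)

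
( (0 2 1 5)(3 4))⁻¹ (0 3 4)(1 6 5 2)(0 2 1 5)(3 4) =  (0 1 5 6)(2 4 3)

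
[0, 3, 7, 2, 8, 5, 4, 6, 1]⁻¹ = [0, 8, 3, 1, 6, 5, 7, 2, 4]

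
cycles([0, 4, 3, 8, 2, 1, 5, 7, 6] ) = (1 4 2 3 8 6 5)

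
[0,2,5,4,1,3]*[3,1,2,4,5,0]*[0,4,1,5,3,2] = [5,1,0,2,4,3]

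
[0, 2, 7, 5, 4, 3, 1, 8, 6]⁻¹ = [0, 6, 1, 5, 4, 3, 8, 2, 7]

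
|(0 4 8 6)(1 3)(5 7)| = 4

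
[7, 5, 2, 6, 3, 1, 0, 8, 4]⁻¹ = [6, 5, 2, 4, 8, 1, 3, 0, 7]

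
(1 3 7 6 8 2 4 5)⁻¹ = (1 5 4 2 8 6 7 3)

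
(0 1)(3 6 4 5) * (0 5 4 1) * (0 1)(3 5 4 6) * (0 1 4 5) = (0 4 6 1 5)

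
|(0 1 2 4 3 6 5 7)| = 8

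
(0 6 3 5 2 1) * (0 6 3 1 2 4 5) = (0 3)(1 6)(4 5)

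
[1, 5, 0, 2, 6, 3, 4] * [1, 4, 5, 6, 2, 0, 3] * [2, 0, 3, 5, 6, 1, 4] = [6, 2, 0, 1, 5, 4, 3]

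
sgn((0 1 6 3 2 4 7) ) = 1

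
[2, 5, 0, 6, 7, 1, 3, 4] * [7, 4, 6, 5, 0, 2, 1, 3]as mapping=[0→6, 1→2, 2→7, 3→1, 4→3, 5→4, 6→5, 7→0]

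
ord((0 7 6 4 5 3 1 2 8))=9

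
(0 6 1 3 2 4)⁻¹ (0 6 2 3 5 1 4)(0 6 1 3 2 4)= (0 6 1 4 2 5 3)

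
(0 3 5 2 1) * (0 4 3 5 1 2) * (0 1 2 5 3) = (0 3 2 5 1 4)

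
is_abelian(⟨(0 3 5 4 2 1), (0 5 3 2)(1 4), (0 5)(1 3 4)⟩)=no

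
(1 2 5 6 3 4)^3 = (1 6)(2 3)(4 5)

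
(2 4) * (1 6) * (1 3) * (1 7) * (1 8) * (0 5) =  (0 5)(1 6 3 7 8)(2 4)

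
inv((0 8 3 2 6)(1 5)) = (0 6 2 3 8)(1 5)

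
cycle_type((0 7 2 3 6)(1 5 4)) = 3.5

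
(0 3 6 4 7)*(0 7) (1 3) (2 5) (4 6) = (0 1 3 4) (2 5) 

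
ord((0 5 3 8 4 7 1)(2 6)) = 14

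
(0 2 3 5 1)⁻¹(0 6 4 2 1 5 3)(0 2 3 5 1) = (0 1 5 2 6 4 3)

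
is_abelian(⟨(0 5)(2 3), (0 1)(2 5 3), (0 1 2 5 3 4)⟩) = no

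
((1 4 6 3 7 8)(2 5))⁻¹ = (1 8 7 3 6 4)(2 5)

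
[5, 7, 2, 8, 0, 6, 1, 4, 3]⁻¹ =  [4, 6, 2, 8, 7, 0, 5, 1, 3]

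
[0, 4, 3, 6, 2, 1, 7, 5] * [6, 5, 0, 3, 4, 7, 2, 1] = [6, 4, 3, 2, 0, 5, 1, 7]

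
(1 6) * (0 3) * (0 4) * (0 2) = (0 3 4 2)(1 6)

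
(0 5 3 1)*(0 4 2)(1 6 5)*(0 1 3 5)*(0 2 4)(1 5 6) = (0 3 1)(2 5 6)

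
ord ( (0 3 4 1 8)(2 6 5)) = 15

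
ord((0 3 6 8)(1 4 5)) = 12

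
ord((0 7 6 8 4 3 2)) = 7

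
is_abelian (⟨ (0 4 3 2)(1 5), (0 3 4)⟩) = no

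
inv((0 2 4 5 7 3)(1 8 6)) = (0 3 7 5 4 2)(1 6 8)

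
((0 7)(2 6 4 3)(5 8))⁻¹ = (0 7)(2 3 4 6)(5 8)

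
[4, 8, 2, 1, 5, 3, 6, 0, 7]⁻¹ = [7, 3, 2, 5, 0, 4, 6, 8, 1]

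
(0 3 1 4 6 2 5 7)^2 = (0 1 6 5)(2 7 3 4)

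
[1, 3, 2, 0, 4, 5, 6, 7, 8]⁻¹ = [3, 0, 2, 1, 4, 5, 6, 7, 8]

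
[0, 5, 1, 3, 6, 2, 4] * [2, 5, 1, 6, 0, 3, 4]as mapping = [0→2, 1→3, 2→5, 3→6, 4→4, 5→1, 6→0]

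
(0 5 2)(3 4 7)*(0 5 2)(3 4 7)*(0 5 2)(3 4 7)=()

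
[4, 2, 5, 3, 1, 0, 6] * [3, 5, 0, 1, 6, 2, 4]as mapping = [0→6, 1→0, 2→2, 3→1, 4→5, 5→3, 6→4]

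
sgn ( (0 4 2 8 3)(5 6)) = -1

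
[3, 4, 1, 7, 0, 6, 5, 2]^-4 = [7, 0, 4, 2, 3, 5, 6, 1]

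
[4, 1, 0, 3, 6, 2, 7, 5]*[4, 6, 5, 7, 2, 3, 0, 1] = [2, 6, 4, 7, 0, 5, 1, 3]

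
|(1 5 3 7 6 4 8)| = 7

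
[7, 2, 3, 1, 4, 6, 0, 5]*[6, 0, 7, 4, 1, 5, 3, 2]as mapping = [0→2, 1→7, 2→4, 3→0, 4→1, 5→3, 6→6, 7→5]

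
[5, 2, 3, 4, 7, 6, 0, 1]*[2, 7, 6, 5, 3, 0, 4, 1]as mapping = [0→0, 1→6, 2→5, 3→3, 4→1, 5→4, 6→2, 7→7]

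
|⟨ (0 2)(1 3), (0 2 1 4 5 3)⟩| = 720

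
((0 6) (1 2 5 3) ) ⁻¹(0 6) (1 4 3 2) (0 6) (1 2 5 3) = (0 6) (1 5 2 4) 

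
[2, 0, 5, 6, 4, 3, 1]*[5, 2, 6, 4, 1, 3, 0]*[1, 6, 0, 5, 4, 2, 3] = [3, 2, 5, 1, 6, 4, 0]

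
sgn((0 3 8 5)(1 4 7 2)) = 1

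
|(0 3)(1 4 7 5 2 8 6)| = 14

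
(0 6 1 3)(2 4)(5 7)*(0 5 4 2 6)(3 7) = (1 7 4 6)(3 5)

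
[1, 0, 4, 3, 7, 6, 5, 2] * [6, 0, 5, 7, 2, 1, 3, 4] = [0, 6, 2, 7, 4, 3, 1, 5]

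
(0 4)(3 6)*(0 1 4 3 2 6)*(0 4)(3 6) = (0 6 2 3 4 1)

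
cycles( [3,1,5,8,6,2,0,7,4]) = (0 3 8 4 6)(2 5)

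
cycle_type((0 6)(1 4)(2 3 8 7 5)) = 2^2.5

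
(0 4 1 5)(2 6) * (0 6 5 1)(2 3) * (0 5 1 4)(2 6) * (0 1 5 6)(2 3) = (0 1 4 6 2 5 3)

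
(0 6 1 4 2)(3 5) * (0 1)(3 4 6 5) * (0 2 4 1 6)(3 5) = (0 3 5 1)(2 6)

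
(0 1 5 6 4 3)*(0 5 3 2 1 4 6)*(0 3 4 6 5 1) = (0 6 5 3 1 4 2)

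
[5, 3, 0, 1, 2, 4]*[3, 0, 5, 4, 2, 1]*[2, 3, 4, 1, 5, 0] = [3, 5, 1, 2, 0, 4]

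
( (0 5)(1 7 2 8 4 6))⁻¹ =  (0 5)(1 6 4 8 2 7)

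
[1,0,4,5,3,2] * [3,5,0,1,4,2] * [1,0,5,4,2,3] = [3,4,2,5,0,1] 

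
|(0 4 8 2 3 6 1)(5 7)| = 14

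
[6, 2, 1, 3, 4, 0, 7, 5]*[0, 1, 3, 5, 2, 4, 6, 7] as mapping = [0→6, 1→3, 2→1, 3→5, 4→2, 5→0, 6→7, 7→4] 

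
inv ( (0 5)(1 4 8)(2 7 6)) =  (0 5)(1 8 4)(2 6 7)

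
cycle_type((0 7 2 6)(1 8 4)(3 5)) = 2.3.4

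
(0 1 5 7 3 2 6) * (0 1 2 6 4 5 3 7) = (0 2 4 5)(1 3 6)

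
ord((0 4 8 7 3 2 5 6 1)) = 9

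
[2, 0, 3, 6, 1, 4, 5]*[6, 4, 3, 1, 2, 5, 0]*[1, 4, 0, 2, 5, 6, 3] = [2, 3, 4, 1, 5, 0, 6]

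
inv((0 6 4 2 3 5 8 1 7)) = (0 7 1 8 5 3 2 4 6)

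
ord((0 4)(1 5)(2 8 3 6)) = 4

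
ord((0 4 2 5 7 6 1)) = 7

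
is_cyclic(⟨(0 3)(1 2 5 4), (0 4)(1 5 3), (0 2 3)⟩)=no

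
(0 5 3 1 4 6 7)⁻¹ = (0 7 6 4 1 3 5)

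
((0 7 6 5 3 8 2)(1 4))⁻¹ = (0 2 8 3 5 6 7)(1 4)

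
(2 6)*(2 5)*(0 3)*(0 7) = (0 3 7)(2 6 5)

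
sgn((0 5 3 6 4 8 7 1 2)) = 1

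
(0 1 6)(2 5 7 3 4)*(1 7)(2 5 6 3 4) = (0 7 4 5 1 3 2 6)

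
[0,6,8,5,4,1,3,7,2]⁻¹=[0,5,8,6,4,3,1,7,2]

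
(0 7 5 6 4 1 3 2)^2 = (0 5 4 3)(1 2 7 6)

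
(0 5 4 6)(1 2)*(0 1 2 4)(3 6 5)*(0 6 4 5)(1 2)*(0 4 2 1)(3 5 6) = (0 5 3 2)(1 6)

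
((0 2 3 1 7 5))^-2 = (0 7 3)(1 2 5)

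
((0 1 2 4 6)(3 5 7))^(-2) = (0 4 1 6 2)(3 5 7)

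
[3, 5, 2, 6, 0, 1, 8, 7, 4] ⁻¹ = [4, 5, 2, 0, 8, 1, 3, 7, 6] 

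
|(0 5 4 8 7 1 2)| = 7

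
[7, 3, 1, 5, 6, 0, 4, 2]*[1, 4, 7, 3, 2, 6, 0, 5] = [5, 3, 4, 6, 0, 1, 2, 7]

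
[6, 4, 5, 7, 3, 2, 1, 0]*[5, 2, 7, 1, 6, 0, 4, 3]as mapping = [0→4, 1→6, 2→0, 3→3, 4→1, 5→7, 6→2, 7→5]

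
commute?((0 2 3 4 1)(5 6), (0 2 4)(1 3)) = no:(0 2 3 4 1)(5 6)*(0 2 4)(1 3) = (0 4 3)(1 2)(5 6), (0 2 4)(1 3)*(0 2 3 4 1)(5 6) = (0 3)(1 4 2)(5 6)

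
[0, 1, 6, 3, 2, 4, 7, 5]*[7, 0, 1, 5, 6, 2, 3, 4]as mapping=[0→7, 1→0, 2→3, 3→5, 4→1, 5→6, 6→4, 7→2]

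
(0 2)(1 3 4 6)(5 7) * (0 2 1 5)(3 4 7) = (0 1 4 6 5 3 7)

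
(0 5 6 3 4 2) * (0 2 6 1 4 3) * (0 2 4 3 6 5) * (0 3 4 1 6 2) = (0 3 2 1 4 5 6)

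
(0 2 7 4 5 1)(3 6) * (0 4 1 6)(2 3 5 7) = (0 3)(1 4 7)(5 6)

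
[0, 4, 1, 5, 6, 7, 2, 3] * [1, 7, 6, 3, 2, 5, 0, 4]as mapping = [0→1, 1→2, 2→7, 3→5, 4→0, 5→4, 6→6, 7→3]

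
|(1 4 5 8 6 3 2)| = 7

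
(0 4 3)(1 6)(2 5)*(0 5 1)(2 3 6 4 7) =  (0 7 2 1 4 6)(3 5)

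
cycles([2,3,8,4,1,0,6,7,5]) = (0 2 8 5) (1 3 4) 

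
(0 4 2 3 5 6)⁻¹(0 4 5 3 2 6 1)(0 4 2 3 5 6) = (0 1 4 2 6 5 3)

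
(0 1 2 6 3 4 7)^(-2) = (0 4 6 1 7 3 2)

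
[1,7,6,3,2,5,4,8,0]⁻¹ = [8,0,4,3,6,5,2,1,7]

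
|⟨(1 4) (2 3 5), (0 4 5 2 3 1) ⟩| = 720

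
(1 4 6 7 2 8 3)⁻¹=(1 3 8 2 7 6 4)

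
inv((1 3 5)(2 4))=(1 5 3)(2 4)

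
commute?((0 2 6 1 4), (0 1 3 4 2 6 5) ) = no:(0 2 6 1 4)*(0 1 3 4 2 6 5) = (0 6 3 4 1 2 5), (0 1 3 4 2 6 5)*(0 2 6 1 4) = (0 4 6 5 2 1 3) 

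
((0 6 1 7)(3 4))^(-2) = (0 1)(6 7)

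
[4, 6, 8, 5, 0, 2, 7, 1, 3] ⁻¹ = [4, 7, 5, 8, 0, 3, 1, 6, 2] 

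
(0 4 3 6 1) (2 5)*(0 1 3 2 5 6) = (0 4 2 6 3) 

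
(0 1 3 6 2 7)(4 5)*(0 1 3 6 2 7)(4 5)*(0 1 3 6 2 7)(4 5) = (0 6)(1 2)(3 7)(4 5)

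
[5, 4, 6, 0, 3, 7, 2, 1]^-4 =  [7, 3, 2, 5, 0, 1, 6, 4]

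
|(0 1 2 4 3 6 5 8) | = 8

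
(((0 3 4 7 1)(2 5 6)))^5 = (2 6 5)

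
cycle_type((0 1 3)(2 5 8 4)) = 3.4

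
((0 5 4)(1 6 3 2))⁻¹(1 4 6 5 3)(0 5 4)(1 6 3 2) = (0 3 4 2 6)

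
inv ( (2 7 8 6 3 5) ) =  (2 5 3 6 8 7) 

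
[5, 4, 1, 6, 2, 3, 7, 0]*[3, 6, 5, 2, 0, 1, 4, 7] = [1, 0, 6, 4, 5, 2, 7, 3]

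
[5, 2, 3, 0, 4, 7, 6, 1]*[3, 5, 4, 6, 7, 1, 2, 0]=[1, 4, 6, 3, 7, 0, 2, 5]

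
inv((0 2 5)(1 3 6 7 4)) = (0 5 2)(1 4 7 6 3)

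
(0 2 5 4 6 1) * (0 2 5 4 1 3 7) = (0 5 1 2 4 6 3 7)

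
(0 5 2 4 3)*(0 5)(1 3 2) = (1 3 5)(2 4)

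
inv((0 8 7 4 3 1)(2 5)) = (0 1 3 4 7 8)(2 5)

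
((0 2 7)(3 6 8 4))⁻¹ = (0 7 2)(3 4 8 6)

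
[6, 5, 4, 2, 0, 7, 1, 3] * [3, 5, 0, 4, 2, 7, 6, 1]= [6, 7, 2, 0, 3, 1, 5, 4]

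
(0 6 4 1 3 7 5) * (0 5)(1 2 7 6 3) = (0 3 6 4 2 7)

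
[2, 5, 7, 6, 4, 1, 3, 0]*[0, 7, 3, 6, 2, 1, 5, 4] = [3, 1, 4, 5, 2, 7, 6, 0]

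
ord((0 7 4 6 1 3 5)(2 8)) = 14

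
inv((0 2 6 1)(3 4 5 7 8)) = (0 1 6 2)(3 8 7 5 4)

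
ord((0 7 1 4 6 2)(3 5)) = 6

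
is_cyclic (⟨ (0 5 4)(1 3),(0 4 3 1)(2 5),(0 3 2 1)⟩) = no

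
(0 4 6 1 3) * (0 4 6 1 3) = (0 6 3 4 1)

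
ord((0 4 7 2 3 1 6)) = 7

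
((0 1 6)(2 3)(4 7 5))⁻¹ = (0 6 1)(2 3)(4 5 7)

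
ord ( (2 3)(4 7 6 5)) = 4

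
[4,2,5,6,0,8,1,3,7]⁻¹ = [4,6,1,7,0,2,3,8,5]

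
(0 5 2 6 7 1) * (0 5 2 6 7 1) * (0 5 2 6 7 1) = (0 6)(1 2)(5 7)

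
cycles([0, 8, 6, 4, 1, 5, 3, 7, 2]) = (1 8 2 6 3 4)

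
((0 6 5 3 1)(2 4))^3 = (0 3 6 1 5)(2 4)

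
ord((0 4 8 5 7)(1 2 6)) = 15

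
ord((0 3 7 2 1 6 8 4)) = 8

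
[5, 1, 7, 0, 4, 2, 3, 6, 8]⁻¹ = [3, 1, 5, 6, 4, 0, 7, 2, 8]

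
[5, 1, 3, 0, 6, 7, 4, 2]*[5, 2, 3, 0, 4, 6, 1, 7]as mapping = [0→6, 1→2, 2→0, 3→5, 4→1, 5→7, 6→4, 7→3]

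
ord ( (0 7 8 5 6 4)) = 6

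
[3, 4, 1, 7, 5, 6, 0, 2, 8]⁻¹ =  [6, 2, 7, 0, 1, 4, 5, 3, 8]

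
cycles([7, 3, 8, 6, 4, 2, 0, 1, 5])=(0 7 1 3 6)(2 8 5)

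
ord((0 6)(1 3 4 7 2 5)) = 6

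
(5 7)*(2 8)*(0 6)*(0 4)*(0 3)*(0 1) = (0 6 4 3 1)(2 8)(5 7)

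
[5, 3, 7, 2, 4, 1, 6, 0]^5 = [7, 5, 3, 1, 4, 0, 6, 2]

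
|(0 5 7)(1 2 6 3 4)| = 15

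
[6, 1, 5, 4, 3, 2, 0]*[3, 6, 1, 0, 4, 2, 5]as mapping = [0→5, 1→6, 2→2, 3→4, 4→0, 5→1, 6→3]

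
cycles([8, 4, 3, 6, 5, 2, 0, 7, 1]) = (0 8 1 4 5 2 3 6) 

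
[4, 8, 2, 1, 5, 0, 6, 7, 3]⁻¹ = [5, 3, 2, 8, 0, 4, 6, 7, 1]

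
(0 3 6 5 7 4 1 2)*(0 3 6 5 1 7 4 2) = (0 6 1) (2 3 5 4 7) 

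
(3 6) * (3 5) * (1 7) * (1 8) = (1 7 8)(3 6 5)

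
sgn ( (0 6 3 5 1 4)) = -1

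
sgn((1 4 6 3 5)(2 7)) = -1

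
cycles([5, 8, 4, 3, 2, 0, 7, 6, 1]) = (0 5)(1 8)(2 4)(6 7)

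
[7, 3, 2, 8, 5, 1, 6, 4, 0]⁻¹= [8, 5, 2, 1, 7, 4, 6, 0, 3]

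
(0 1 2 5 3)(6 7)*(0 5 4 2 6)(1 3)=(0 3 5 1 6 7)(2 4)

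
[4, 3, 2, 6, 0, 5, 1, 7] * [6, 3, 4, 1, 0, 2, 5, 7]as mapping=[0→0, 1→1, 2→4, 3→5, 4→6, 5→2, 6→3, 7→7]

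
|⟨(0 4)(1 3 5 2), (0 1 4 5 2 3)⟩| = 720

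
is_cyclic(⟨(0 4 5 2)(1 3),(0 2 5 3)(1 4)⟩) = no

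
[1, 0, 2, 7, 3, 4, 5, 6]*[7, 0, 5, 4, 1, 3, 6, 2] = [0, 7, 5, 2, 4, 1, 3, 6]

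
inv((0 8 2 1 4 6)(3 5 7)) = (0 6 4 1 2 8)(3 7 5)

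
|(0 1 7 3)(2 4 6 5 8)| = 20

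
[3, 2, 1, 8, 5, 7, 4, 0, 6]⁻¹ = [7, 2, 1, 0, 6, 4, 8, 5, 3]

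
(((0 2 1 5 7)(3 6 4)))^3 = (0 5 2 7 1)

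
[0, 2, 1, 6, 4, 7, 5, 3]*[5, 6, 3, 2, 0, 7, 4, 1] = [5, 3, 6, 4, 0, 1, 7, 2]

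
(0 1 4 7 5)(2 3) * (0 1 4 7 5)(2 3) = (0 4 5 1 7)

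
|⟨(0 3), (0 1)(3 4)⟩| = 8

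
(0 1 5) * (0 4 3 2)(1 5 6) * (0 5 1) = (0 1 6)(2 5 4 3)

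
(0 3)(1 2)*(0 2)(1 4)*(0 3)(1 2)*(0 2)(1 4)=(0 2 1 3 4)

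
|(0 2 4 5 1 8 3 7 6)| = 9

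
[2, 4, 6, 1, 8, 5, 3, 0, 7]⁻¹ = [7, 3, 0, 6, 1, 5, 2, 8, 4]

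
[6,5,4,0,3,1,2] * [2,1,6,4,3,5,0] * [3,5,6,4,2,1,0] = [3,1,4,6,2,5,0]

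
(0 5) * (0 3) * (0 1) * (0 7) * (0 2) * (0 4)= (0 5 3 1 7 2 4) 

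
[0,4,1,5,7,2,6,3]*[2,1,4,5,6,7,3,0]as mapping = [0→2,1→6,2→1,3→7,4→0,5→4,6→3,7→5]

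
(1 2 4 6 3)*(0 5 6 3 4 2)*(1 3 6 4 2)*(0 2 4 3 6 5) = (1 2) (3 6 4 5) 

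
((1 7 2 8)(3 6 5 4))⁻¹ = (1 8 2 7)(3 4 5 6)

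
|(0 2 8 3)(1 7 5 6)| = 4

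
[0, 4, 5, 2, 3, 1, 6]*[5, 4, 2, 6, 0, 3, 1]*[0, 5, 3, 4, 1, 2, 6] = [2, 0, 4, 3, 6, 1, 5]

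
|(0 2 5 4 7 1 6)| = 7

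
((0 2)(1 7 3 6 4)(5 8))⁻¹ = (0 2)(1 4 6 3 7)(5 8)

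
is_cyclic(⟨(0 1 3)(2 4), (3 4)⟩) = no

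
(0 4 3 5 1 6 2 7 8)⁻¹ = (0 8 7 2 6 1 5 3 4)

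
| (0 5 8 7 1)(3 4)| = 10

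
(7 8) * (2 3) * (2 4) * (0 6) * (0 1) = (0 6 1)(2 3 4)(7 8)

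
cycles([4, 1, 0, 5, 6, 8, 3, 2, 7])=(0 4 6 3 5 8 7 2) 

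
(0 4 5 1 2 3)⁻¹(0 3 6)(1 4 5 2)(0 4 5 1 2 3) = (0 6 4)(1 3 2 5)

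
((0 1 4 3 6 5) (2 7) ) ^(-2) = (0 6 4) (1 5 3) 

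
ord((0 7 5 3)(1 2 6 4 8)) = 20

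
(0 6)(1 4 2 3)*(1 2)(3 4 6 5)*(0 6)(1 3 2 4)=(0 5 2 1)(3 4)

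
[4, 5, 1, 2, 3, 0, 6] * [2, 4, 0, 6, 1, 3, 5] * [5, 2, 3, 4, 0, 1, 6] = [2, 4, 0, 5, 6, 3, 1]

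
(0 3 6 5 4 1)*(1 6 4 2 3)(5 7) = (0 1)(2 3 4 6 7 5)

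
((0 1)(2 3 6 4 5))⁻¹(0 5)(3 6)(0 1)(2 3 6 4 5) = (1 2)(4 6)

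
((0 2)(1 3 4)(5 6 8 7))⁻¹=(0 2)(1 4 3)(5 7 8 6)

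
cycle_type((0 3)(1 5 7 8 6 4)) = 2.6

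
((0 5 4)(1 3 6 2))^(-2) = (0 5 4)(1 6)(2 3)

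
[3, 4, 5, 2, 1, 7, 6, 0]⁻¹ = [7, 4, 3, 0, 1, 2, 6, 5]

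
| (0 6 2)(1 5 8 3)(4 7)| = 12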